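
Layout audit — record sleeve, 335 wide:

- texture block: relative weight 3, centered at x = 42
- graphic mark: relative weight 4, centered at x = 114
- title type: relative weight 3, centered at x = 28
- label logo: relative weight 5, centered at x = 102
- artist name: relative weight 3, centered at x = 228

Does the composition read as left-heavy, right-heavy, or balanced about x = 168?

Total weight = 3 + 4 + 3 + 5 + 3 = 18.
x: (3·42 + 4·114 + 3·28 + 5·102 + 3·228) / 18 = 1860 / 18 ≈ 103.33
103.3 vs midline 168 → left-heavy.

left-heavy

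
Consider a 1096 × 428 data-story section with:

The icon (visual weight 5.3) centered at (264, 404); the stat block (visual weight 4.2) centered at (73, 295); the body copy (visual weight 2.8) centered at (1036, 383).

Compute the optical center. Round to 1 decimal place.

(374.5, 362.0)

Total weight = 5.3 + 4.2 + 2.8 = 12.3.
x-moment: 5.3·264 + 4.2·73 + 2.8·1036 = 4606.6; centroid 4606.6/12.3 ≈ 374.52.
y-moment: 5.3·404 + 4.2·295 + 2.8·383 = 4452.6; centroid 4452.6/12.3 ≈ 362.00.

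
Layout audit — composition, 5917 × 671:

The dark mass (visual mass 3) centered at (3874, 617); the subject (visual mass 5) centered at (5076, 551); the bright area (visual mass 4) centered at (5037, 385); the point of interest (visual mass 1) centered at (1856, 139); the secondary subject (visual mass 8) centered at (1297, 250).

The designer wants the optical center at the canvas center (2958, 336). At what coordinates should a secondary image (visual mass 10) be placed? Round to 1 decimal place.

(2231.6, 213.1)

With the secondary image, Σw becomes 3 + 5 + 4 + 1 + 8 + 10 = 31.
Along x: (69382 + 10·x) / 31 = 2958 (existing moment 3·3874 + 5·5076 + 4·5037 + 1·1856 + 8·1297 = 69382) ⇒ x = (91698 − 69382) / 10 ≈ 2231.60.
Along y: (8285 + 10·y) / 31 = 336 (existing moment 3·617 + 5·551 + 4·385 + 1·139 + 8·250 = 8285) ⇒ y = (10416 − 8285) / 10 ≈ 213.10.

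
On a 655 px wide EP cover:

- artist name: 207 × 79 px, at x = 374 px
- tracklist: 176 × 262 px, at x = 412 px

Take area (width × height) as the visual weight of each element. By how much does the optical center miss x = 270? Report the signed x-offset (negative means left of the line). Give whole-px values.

≈ 132 px

Taking area as weight: artist name 207·79 = 16353, tracklist 176·262 = 46112. Sum 62465.
x-moment: 16353·374 + 46112·412 = 25114166; centroid 25114166/62465 ≈ 402.05.
Offset from x = 270: 402.05 − 270 ≈ 132.05.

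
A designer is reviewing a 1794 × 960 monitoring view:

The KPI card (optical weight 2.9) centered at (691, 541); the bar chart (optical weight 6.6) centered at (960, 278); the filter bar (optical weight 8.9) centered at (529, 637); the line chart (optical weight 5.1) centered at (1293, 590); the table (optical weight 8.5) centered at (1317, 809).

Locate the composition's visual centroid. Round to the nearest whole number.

(964, 592)

Weights sum to 2.9 + 6.6 + 8.9 + 5.1 + 8.5 = 32.0.
x: (2.9·691 + 6.6·960 + 8.9·529 + 5.1·1293 + 8.5·1317) / 32.0 = 30836.8 / 32.0 ≈ 963.65
y: (2.9·541 + 6.6·278 + 8.9·637 + 5.1·590 + 8.5·809) / 32.0 = 18958.5 / 32.0 ≈ 592.45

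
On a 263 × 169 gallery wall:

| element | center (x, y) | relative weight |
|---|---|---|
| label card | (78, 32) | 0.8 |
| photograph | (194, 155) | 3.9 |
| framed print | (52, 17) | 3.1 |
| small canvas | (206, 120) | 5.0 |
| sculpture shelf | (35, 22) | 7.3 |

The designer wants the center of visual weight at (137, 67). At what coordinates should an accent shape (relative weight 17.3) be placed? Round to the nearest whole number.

(165, 61)

After adding the accent shape, total weight = 0.8 + 3.9 + 3.1 + 5.0 + 7.3 + 17.3 = 37.4.
x: need Σw·x = 37.4·137 = 5123.8. Existing = 0.8·78 + 3.9·194 + 3.1·52 + 5.0·206 + 7.3·35 = 2265.7. Remainder 2858.1 / 17.3 ≈ 165.21.
y: need Σw·y = 37.4·67 = 2505.8. Existing = 0.8·32 + 3.9·155 + 3.1·17 + 5.0·120 + 7.3·22 = 1443.4. Remainder 1062.4 / 17.3 ≈ 61.41.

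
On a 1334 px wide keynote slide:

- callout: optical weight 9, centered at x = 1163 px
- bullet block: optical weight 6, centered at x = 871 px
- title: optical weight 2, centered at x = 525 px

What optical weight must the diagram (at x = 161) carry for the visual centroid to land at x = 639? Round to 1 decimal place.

w ≈ 12.3

Known weights sum to 9 + 6 + 2 = 17; their moment is 9·1163 + 6·871 + 2·525 = 16743.
For the centroid to hit 639: (16743 + w·161) / (17 + w) = 639.
So w = (639·17 − 16743)/(161 − 639) = -5880/-478 ≈ 12.30.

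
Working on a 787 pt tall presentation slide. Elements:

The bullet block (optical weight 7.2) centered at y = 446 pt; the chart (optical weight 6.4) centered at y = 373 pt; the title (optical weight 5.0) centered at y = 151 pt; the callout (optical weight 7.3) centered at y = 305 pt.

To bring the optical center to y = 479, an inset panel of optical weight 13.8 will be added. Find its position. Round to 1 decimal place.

y ≈ 756.3

With the inset panel, Σw becomes 7.2 + 6.4 + 5.0 + 7.3 + 13.8 = 39.7.
Along y: (8579.9 + 13.8·y) / 39.7 = 479 (existing moment 7.2·446 + 6.4·373 + 5.0·151 + 7.3·305 = 8579.9) ⇒ y = (19016.3 − 8579.9) / 13.8 ≈ 756.26.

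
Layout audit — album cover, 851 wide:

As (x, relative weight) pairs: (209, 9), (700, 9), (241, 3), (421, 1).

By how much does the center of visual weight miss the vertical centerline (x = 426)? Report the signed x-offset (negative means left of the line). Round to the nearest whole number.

≈ -2

Total weight = 9 + 9 + 3 + 1 = 22.
x-moment: 9·209 + 9·700 + 3·241 + 1·421 = 9325; centroid 9325/22 ≈ 423.86.
Against x = 426, that's 423.86 − 426 = -2.14.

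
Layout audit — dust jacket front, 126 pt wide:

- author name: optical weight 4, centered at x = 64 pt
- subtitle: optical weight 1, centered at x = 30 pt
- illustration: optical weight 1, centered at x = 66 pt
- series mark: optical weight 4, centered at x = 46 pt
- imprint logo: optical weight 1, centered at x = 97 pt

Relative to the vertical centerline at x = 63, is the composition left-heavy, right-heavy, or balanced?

left-heavy

Σw = 4 + 1 + 1 + 4 + 1 = 11.
Σw·x = 4·64 + 1·30 + 1·66 + 4·46 + 1·97 = 633, so x̄ = 633/11 ≈ 57.55.
57.5 lies left of the midline 63, so the layout is left-heavy.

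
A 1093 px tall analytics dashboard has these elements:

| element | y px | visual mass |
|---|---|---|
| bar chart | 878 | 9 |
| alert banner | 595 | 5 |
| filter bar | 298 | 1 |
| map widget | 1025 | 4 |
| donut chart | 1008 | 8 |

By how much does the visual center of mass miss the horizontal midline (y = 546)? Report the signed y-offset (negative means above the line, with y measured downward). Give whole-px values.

≈ 318 px

Weights sum to 9 + 5 + 1 + 4 + 8 = 27.
Σw·y = 9·878 + 5·595 + 1·298 + 4·1025 + 8·1008 = 23339, so ȳ = 23339/27 ≈ 864.41.
Offset from y = 546: 864.41 − 546 ≈ 318.41.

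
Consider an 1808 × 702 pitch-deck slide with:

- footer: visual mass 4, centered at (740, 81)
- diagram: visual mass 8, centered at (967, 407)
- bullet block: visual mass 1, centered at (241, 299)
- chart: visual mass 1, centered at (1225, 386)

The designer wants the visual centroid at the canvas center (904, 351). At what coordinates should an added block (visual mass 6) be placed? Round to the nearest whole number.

After adding the added block, total weight = 4 + 8 + 1 + 1 + 6 = 20.
Along x: (12162 + 6·x) / 20 = 904 (existing moment 4·740 + 8·967 + 1·241 + 1·1225 = 12162) ⇒ x = (18080 − 12162) / 6 ≈ 986.33.
Along y: (4265 + 6·y) / 20 = 351 (existing moment 4·81 + 8·407 + 1·299 + 1·386 = 4265) ⇒ y = (7020 − 4265) / 6 ≈ 459.17.

(986, 459)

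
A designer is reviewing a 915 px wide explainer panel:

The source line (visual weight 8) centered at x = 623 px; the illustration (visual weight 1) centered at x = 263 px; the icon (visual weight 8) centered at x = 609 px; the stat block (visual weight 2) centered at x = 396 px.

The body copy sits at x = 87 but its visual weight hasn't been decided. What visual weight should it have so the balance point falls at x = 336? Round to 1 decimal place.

Existing Σw = 19 (8 + 1 + 8 + 2); existing moment 8·623 + 1·263 + 8·609 + 2·396 = 10911.
For the centroid to hit 336: (10911 + w·87) / (19 + w) = 336.
Rearranging, w·(87 − 336) = 336·19 − 10911 = -4527, so w ≈ -4527/-249 = 18.18.

w ≈ 18.2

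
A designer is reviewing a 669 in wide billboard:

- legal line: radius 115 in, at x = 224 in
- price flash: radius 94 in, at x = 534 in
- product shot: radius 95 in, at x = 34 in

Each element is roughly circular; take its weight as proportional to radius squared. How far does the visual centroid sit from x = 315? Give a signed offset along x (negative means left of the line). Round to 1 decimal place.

≈ -58.0 in

Weights ∝ r²: legal line 115² = 13225, price flash 94² = 8836, product shot 95² = 9025; Σw = 31086.
Σw·x = 13225·224 + 8836·534 + 9025·34 = 7987674, so x̄ = 7987674/31086 ≈ 256.95.
Difference: 256.95 − 315 ≈ -58.05.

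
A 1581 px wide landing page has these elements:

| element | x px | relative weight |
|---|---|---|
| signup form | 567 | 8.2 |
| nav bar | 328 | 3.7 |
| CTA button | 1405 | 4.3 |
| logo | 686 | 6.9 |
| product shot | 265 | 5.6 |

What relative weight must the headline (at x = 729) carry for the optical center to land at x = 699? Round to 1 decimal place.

Known weights sum to 8.2 + 3.7 + 4.3 + 6.9 + 5.6 = 28.7; their moment is 8.2·567 + 3.7·328 + 4.3·1405 + 6.9·686 + 5.6·265 = 18121.9.
Set Σw·x/Σw = 699: (18121.9 + 729w) = 699·(28.7 + w).
So w = (699·28.7 − 18121.9)/(729 − 699) = 1939.4/30 ≈ 64.65.

w ≈ 64.6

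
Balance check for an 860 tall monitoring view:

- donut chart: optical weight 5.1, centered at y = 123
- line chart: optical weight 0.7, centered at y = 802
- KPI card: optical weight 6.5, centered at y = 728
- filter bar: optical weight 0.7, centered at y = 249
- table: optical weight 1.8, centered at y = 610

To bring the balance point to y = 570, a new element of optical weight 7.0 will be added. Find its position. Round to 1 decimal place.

y ≈ 747.6

With the new element, Σw becomes 5.1 + 0.7 + 6.5 + 0.7 + 1.8 + 7.0 = 21.8.
Along y: (7193.0 + 7.0·y) / 21.8 = 570 (existing moment 5.1·123 + 0.7·802 + 6.5·728 + 0.7·249 + 1.8·610 = 7193.0) ⇒ y = (12426.0 − 7193.0) / 7.0 ≈ 747.57.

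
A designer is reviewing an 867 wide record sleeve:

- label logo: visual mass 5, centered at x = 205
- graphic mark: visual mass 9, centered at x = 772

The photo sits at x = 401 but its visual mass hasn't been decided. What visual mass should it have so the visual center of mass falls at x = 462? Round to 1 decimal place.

Existing Σw = 14 (5 + 9); existing moment 5·205 + 9·772 = 7973.
Set Σw·x/Σw = 462: (7973 + 401w) = 462·(14 + w).
Rearranging, w·(401 − 462) = 462·14 − 7973 = -1505, so w ≈ -1505/-61 = 24.67.

w ≈ 24.7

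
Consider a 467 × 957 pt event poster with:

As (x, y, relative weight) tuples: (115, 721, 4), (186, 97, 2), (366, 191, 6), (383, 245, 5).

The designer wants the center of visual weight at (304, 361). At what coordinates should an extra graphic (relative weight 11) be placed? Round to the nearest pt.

(324, 424)

New total weight: (4 + 2 + 6 + 5) + 11 = 28.
x: need Σw·x = 28·304 = 8512. Existing = 4·115 + 2·186 + 6·366 + 5·383 = 4943. Remainder 3569 / 11 ≈ 324.45.
y: need Σw·y = 28·361 = 10108. Existing = 4·721 + 2·97 + 6·191 + 5·245 = 5449. Remainder 4659 / 11 ≈ 423.55.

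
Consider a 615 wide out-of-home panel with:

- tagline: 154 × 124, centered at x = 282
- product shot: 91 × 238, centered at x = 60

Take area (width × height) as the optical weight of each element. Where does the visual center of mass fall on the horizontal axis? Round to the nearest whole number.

x ≈ 164

Areas → weights: tagline 154·124 = 19096, product shot 91·238 = 21658; Σw = 40754.
Σw·x = 19096·282 + 21658·60 = 6684552, so x̄ = 6684552/40754 ≈ 164.02.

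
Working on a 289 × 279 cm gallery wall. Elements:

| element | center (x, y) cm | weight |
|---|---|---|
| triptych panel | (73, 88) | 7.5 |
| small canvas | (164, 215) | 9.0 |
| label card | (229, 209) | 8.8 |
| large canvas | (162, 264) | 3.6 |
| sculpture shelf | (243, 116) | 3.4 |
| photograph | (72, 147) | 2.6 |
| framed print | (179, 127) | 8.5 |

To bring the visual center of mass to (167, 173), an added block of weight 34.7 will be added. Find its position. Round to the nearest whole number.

After adding the added block, total weight = 7.5 + 9.0 + 8.8 + 3.6 + 3.4 + 2.6 + 8.5 + 34.7 = 78.1.
Along x: (7156.8 + 34.7·x) / 78.1 = 167 (existing moment 7.5·73 + 9.0·164 + 8.8·229 + 3.6·162 + 3.4·243 + 2.6·72 + 8.5·179 = 7156.8) ⇒ x = (13042.7 − 7156.8) / 34.7 ≈ 169.62.
Along y: (7240.7 + 34.7·y) / 78.1 = 173 (existing moment 7.5·88 + 9.0·215 + 8.8·209 + 3.6·264 + 3.4·116 + 2.6·147 + 8.5·127 = 7240.7) ⇒ y = (13511.3 − 7240.7) / 34.7 ≈ 180.71.

(170, 181)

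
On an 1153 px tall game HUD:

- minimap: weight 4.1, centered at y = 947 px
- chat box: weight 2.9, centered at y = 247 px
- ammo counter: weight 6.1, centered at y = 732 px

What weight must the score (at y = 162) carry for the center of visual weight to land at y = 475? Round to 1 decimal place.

Existing Σw = 13.1 (4.1 + 2.9 + 6.1); existing moment 4.1·947 + 2.9·247 + 6.1·732 = 9064.2.
For the centroid to hit 475: (9064.2 + w·162) / (13.1 + w) = 475.
Rearranging, w·(162 − 475) = 475·13.1 − 9064.2 = -2841.7, so w ≈ -2841.7/-313 = 9.08.

w ≈ 9.1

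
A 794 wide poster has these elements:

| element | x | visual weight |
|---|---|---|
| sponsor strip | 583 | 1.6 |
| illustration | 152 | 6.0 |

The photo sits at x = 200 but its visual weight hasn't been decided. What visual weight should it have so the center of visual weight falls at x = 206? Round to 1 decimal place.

Existing Σw = 7.6 (1.6 + 6.0); existing moment 1.6·583 + 6.0·152 = 1844.8.
For the centroid to hit 206: (1844.8 + w·200) / (7.6 + w) = 206.
Solving: w = (206·7.6 − 1844.8) / (200 − 206) = -279.2 / -6 ≈ 46.53.

w ≈ 46.5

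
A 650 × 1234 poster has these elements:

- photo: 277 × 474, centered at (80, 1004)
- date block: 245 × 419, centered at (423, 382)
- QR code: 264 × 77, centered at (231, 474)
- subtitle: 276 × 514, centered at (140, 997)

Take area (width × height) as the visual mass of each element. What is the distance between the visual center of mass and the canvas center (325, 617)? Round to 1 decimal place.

Taking area as weight: photo 277·474 = 131298, date block 245·419 = 102655, QR code 264·77 = 20328, subtitle 276·514 = 141864. Sum 396145.
x: (131298·80 + 102655·423 + 20328·231 + 141864·140) / 396145 = 78483633 / 396145 ≈ 198.12
y: (131298·1004 + 102655·382 + 20328·474 + 141864·997) / 396145 = 322111282 / 396145 ≈ 813.11
Relative to (325, 617): Δ = (-126.88, 196.11); |Δ| = √(-126.88² + 196.11²) ≈ 233.58.

≈ 233.6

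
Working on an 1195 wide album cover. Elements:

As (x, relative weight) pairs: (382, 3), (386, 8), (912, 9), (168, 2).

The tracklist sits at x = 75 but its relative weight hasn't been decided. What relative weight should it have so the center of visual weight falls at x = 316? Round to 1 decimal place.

w ≈ 24.2

Known weights sum to 3 + 8 + 9 + 2 = 22; their moment is 3·382 + 8·386 + 9·912 + 2·168 = 12778.
Set Σw·x/Σw = 316: (12778 + 75w) = 316·(22 + w).
So w = (316·22 − 12778)/(75 − 316) = -5826/-241 ≈ 24.17.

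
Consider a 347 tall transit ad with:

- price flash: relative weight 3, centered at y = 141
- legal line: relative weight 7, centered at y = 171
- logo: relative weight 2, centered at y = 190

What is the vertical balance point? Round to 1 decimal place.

y ≈ 166.7

Total weight = 3 + 7 + 2 = 12.
y-moment: 3·141 + 7·171 + 2·190 = 2000; centroid 2000/12 ≈ 166.67.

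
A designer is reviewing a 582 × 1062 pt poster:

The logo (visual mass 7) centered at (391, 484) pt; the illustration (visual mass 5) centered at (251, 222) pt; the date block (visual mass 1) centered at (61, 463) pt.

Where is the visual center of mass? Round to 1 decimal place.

Total weight = 7 + 5 + 1 = 13.
Σw·x = 7·391 + 5·251 + 1·61 = 4053, so x̄ = 4053/13 ≈ 311.77.
Σw·y = 7·484 + 5·222 + 1·463 = 4961, so ȳ = 4961/13 ≈ 381.62.

(311.8, 381.6)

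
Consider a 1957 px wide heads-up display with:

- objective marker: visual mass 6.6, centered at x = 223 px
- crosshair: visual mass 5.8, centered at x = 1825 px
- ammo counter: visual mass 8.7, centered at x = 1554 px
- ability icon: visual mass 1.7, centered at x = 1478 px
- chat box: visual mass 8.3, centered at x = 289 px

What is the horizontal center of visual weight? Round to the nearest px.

x ≈ 980

Σw = 6.6 + 5.8 + 8.7 + 1.7 + 8.3 = 31.1.
Σw·x = 6.6·223 + 5.8·1825 + 8.7·1554 + 1.7·1478 + 8.3·289 = 30487.9, so x̄ = 30487.9/31.1 ≈ 980.32.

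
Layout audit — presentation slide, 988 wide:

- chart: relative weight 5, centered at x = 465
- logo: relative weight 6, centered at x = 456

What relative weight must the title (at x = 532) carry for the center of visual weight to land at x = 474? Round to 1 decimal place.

w ≈ 2.6

Known weights sum to 5 + 6 = 11; their moment is 5·465 + 6·456 = 5061.
Balance at x = 474 requires (5061 + w·532) / (11 + w) = 474.
Solving: w = (474·11 − 5061) / (532 − 474) = 153 / 58 ≈ 2.64.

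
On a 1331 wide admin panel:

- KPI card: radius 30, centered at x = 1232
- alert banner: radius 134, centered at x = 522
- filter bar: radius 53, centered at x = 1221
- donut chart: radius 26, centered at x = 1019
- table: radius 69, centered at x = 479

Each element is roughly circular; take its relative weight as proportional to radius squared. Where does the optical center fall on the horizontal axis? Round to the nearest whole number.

Weights ∝ r²: KPI card 30² = 900, alert banner 134² = 17956, filter bar 53² = 2809, donut chart 26² = 676, table 69² = 4761; Σw = 27102.
x-moment: 900·1232 + 17956·522 + 2809·1221 + 676·1019 + 4761·479 = 16880984; centroid 16880984/27102 ≈ 622.87.

x ≈ 623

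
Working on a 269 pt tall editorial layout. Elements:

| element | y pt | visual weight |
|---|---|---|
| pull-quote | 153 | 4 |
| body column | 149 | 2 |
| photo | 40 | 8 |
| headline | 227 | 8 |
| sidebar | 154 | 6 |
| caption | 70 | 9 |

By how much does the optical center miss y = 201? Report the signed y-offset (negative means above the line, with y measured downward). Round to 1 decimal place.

Total weight = 4 + 2 + 8 + 8 + 6 + 9 = 37.
y: (4·153 + 2·149 + 8·40 + 8·227 + 6·154 + 9·70) / 37 = 4600 / 37 ≈ 124.32
Difference: 124.32 − 201 ≈ -76.68.

≈ -76.7 pt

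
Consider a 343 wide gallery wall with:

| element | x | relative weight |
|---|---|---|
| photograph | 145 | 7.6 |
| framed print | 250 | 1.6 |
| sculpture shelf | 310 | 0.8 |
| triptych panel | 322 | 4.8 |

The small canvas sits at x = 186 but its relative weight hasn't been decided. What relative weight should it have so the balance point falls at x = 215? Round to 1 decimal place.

Known weights sum to 7.6 + 1.6 + 0.8 + 4.8 = 14.8; their moment is 7.6·145 + 1.6·250 + 0.8·310 + 4.8·322 = 3295.6.
Balance at x = 215 requires (3295.6 + w·186) / (14.8 + w) = 215.
Solving: w = (215·14.8 − 3295.6) / (186 − 215) = -113.6 / -29 ≈ 3.92.

w ≈ 3.9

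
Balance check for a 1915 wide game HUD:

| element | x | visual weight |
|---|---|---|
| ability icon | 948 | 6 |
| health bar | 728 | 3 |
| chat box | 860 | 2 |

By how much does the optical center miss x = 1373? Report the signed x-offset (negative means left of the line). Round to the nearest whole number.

≈ -501

Total weight = 6 + 3 + 2 = 11.
x: (6·948 + 3·728 + 2·860) / 11 = 9592 / 11 ≈ 872.00
Difference: 872.00 − 1373 ≈ -501.00.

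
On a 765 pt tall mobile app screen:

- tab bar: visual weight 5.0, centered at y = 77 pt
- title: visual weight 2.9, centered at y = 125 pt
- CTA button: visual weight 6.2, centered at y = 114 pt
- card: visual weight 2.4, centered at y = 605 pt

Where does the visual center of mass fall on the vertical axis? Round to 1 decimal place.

Total weight = 5.0 + 2.9 + 6.2 + 2.4 = 16.5.
y-moment: 5.0·77 + 2.9·125 + 6.2·114 + 2.4·605 = 2906.3; centroid 2906.3/16.5 ≈ 176.14.

y ≈ 176.1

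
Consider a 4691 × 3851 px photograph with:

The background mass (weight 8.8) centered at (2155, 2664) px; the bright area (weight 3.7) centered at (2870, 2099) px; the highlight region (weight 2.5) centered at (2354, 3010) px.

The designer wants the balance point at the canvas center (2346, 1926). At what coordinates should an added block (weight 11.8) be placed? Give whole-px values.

(2322, 1092)

New total weight: (8.8 + 3.7 + 2.5) + 11.8 = 26.8.
x: target moment 26.8×2346 = 62872.8; current 8.8·2155 + 3.7·2870 + 2.5·2354 = 35468.0; the added block supplies 27404.8, so x = 27404.8/11.8 ≈ 2322.44.
y: target moment 26.8×1926 = 51616.8; current 8.8·2664 + 3.7·2099 + 2.5·3010 = 38734.5; the added block supplies 12882.3, so y = 12882.3/11.8 ≈ 1091.72.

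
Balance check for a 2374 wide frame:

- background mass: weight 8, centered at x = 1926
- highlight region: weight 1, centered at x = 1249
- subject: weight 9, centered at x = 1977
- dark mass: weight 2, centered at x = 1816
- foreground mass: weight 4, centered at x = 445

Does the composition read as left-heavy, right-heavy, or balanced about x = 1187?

right-heavy

Σw = 8 + 1 + 9 + 2 + 4 = 24.
x: (8·1926 + 1·1249 + 9·1977 + 2·1816 + 4·445) / 24 = 39862 / 24 ≈ 1660.92
1660.9 lies right of the midline 1187, so the layout is right-heavy.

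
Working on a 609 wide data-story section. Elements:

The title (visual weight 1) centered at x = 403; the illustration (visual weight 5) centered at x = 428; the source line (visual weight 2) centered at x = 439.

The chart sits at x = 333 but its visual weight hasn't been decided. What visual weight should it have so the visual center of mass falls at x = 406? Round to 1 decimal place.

Known weights sum to 1 + 5 + 2 = 8; their moment is 1·403 + 5·428 + 2·439 = 3421.
Set Σw·x/Σw = 406: (3421 + 333w) = 406·(8 + w).
Solving: w = (406·8 − 3421) / (333 − 406) = -173 / -73 ≈ 2.37.

w ≈ 2.4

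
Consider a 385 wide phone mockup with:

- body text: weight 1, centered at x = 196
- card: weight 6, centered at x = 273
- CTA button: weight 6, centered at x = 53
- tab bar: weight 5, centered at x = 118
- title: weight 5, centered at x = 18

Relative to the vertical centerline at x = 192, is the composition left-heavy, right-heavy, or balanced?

left-heavy

Total weight = 1 + 6 + 6 + 5 + 5 = 23.
Σw·x = 1·196 + 6·273 + 6·53 + 5·118 + 5·18 = 2832, so x̄ = 2832/23 ≈ 123.13.
123.1 lies left of the midline 192, so the layout is left-heavy.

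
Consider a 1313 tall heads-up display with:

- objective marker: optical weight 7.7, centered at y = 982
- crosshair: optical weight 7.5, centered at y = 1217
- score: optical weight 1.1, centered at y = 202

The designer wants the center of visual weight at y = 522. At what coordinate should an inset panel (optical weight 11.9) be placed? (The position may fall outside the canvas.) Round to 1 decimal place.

With the inset panel, Σw becomes 7.7 + 7.5 + 1.1 + 11.9 = 28.2.
y: need Σw·y = 28.2·522 = 14720.4. Existing = 7.7·982 + 7.5·1217 + 1.1·202 = 16911.1. Remainder -2190.7 / 11.9 ≈ -184.09.

y ≈ -184.1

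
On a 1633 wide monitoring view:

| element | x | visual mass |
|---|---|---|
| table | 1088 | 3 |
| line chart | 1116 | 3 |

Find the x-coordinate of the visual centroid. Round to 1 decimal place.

Total weight = 3 + 3 = 6.
x-moment: 3·1088 + 3·1116 = 6612; centroid 6612/6 ≈ 1102.00.

x ≈ 1102.0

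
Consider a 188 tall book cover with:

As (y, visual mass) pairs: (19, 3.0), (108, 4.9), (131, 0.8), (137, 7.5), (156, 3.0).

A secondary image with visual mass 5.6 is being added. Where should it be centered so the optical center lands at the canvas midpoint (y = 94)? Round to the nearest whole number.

y ≈ 26

New total weight: (3.0 + 4.9 + 0.8 + 7.5 + 3.0) + 5.6 = 24.8.
y: need Σw·y = 24.8·94 = 2331.2. Existing = 3.0·19 + 4.9·108 + 0.8·131 + 7.5·137 + 3.0·156 = 2186.5. Remainder 144.7 / 5.6 ≈ 25.84.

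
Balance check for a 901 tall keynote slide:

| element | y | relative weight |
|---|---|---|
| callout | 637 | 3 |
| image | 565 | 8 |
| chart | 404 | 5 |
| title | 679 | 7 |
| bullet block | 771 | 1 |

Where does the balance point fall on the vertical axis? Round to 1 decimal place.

Total weight = 3 + 8 + 5 + 7 + 1 = 24.
Σw·y = 3·637 + 8·565 + 5·404 + 7·679 + 1·771 = 13975, so ȳ = 13975/24 ≈ 582.29.

y ≈ 582.3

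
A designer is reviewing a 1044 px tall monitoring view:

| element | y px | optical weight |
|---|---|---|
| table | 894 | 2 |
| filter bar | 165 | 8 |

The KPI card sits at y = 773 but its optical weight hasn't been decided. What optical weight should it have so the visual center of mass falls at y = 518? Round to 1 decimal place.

w ≈ 8.1

Known weights sum to 2 + 8 = 10; their moment is 2·894 + 8·165 = 3108.
For the centroid to hit 518: (3108 + w·773) / (10 + w) = 518.
So w = (518·10 − 3108)/(773 − 518) = 2072/255 ≈ 8.13.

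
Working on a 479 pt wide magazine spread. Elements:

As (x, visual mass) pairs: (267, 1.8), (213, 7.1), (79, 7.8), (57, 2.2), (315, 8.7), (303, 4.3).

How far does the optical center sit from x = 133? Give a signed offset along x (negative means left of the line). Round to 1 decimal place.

≈ 79.5 pt

Σw = 1.8 + 7.1 + 7.8 + 2.2 + 8.7 + 4.3 = 31.9.
Σw·x = 1.8·267 + 7.1·213 + 7.8·79 + 2.2·57 + 8.7·315 + 4.3·303 = 6777.9, so x̄ = 6777.9/31.9 ≈ 212.47.
Difference: 212.47 − 133 ≈ 79.47.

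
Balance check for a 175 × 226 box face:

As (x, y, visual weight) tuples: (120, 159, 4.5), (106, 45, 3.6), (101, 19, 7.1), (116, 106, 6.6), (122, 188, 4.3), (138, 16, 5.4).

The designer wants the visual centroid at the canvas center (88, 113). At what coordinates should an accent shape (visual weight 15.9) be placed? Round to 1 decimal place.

(31.3, 172.9)

New total weight: (4.5 + 3.6 + 7.1 + 6.6 + 4.3 + 5.4) + 15.9 = 47.4.
Along x: (3674.1 + 15.9·x) / 47.4 = 88 (existing moment 4.5·120 + 3.6·106 + 7.1·101 + 6.6·116 + 4.3·122 + 5.4·138 = 3674.1) ⇒ x = (4171.2 − 3674.1) / 15.9 ≈ 31.26.
Along y: (2606.8 + 15.9·y) / 47.4 = 113 (existing moment 4.5·159 + 3.6·45 + 7.1·19 + 6.6·106 + 4.3·188 + 5.4·16 = 2606.8) ⇒ y = (5356.2 − 2606.8) / 15.9 ≈ 172.92.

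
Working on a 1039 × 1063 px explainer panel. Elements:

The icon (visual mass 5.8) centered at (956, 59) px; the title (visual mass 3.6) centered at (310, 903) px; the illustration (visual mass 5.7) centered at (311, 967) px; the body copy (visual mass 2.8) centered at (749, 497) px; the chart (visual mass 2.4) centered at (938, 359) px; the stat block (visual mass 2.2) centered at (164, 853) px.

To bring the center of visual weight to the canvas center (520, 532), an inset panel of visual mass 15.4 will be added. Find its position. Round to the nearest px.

(426, 450)

After adding the inset panel, total weight = 5.8 + 3.6 + 5.7 + 2.8 + 2.4 + 2.2 + 15.4 = 37.9.
x: target moment 37.9×520 = 19708.0; current 5.8·956 + 3.6·310 + 5.7·311 + 2.8·749 + 2.4·938 + 2.2·164 = 13142.7; the inset panel supplies 6565.3, so x = 6565.3/15.4 ≈ 426.32.
y: target moment 37.9×532 = 20162.8; current 5.8·59 + 3.6·903 + 5.7·967 + 2.8·497 + 2.4·359 + 2.2·853 = 13234.7; the inset panel supplies 6928.1, so y = 6928.1/15.4 ≈ 449.88.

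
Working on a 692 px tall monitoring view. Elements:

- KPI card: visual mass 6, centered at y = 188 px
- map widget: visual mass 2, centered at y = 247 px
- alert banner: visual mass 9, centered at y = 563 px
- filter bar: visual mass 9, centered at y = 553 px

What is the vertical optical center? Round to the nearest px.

y ≈ 449

Σw = 6 + 2 + 9 + 9 = 26.
y: (6·188 + 2·247 + 9·563 + 9·553) / 26 = 11666 / 26 ≈ 448.69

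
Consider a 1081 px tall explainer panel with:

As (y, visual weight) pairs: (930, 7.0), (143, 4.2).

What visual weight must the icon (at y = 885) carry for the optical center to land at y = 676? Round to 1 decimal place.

w ≈ 2.2

Fixed elements: Σw = 7.0 + 4.2 = 11.2, Σw·y = 7.0·930 + 4.2·143 = 7110.6.
For the centroid to hit 676: (7110.6 + w·885) / (11.2 + w) = 676.
So w = (676·11.2 − 7110.6)/(885 − 676) = 460.6/209 ≈ 2.20.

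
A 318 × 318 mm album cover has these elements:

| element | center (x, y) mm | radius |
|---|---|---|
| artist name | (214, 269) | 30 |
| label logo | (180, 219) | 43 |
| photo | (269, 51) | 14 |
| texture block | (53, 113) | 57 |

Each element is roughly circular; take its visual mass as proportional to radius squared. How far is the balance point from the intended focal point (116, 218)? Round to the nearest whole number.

r² weights: artist name 30² = 900, label logo 43² = 1849, photo 14² = 196, texture block 57² = 3249. Total = 6194.
x-moment: 900·214 + 1849·180 + 196·269 + 3249·53 = 750341; centroid 750341/6194 ≈ 121.14.
y-moment: 900·269 + 1849·219 + 196·51 + 3249·113 = 1024164; centroid 1024164/6194 ≈ 165.35.
Offset from (116, 218): Δx ≈ 5.14, Δy ≈ -52.65; distance = √(Δx² + Δy²) ≈ 52.90.

≈ 53 mm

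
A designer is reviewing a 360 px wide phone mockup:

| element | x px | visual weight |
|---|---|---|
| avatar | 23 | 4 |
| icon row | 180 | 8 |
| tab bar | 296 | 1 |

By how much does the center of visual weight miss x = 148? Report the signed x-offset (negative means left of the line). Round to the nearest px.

Σw = 4 + 8 + 1 = 13.
x: (4·23 + 8·180 + 1·296) / 13 = 1828 / 13 ≈ 140.62
Against x = 148, that's 140.62 − 148 = -7.38.

≈ -7 px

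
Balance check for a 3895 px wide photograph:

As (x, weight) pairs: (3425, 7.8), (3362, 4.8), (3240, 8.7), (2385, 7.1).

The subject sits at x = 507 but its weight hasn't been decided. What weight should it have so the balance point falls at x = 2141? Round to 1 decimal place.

Existing Σw = 28.4 (7.8 + 4.8 + 8.7 + 7.1); existing moment 7.8·3425 + 4.8·3362 + 8.7·3240 + 7.1·2385 = 87974.1.
Balance at x = 2141 requires (87974.1 + w·507) / (28.4 + w) = 2141.
Solving: w = (2141·28.4 − 87974.1) / (507 − 2141) = -27169.7 / -1634 ≈ 16.63.

w ≈ 16.6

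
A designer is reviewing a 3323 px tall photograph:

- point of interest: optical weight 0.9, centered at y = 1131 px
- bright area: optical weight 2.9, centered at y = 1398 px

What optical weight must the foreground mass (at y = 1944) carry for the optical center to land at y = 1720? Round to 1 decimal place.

Known weights sum to 0.9 + 2.9 = 3.8; their moment is 0.9·1131 + 2.9·1398 = 5072.1.
Set Σw·y/Σw = 1720: (5072.1 + 1944w) = 1720·(3.8 + w).
Solving: w = (1720·3.8 − 5072.1) / (1944 − 1720) = 1463.9 / 224 ≈ 6.54.

w ≈ 6.5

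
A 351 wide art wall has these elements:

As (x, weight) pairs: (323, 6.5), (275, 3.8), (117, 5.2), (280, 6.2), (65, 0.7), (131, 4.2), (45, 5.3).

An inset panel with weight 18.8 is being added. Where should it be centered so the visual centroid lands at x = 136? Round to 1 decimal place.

x ≈ 30.4

After adding the inset panel, total weight = 6.5 + 3.8 + 5.2 + 6.2 + 0.7 + 4.2 + 5.3 + 18.8 = 50.7.
Along x: (6323.1 + 18.8·x) / 50.7 = 136 (existing moment 6.5·323 + 3.8·275 + 5.2·117 + 6.2·280 + 0.7·65 + 4.2·131 + 5.3·45 = 6323.1) ⇒ x = (6895.2 − 6323.1) / 18.8 ≈ 30.43.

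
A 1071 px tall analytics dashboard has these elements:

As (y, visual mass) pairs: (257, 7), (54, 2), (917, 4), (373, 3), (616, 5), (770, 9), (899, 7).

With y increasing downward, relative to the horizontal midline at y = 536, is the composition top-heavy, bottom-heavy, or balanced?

Total weight = 7 + 2 + 4 + 3 + 5 + 9 + 7 = 37.
Σw·y = 22997; ȳ = 22997/37 ≈ 621.54.
621.5 vs midline 536 → bottom-heavy.

bottom-heavy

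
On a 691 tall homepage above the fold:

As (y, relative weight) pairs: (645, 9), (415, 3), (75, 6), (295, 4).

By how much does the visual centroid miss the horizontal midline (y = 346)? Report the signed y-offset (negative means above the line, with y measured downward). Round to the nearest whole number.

≈ 49

Weights sum to 9 + 3 + 6 + 4 = 22.
y: (9·645 + 3·415 + 6·75 + 4·295) / 22 = 8680 / 22 ≈ 394.55
Difference: 394.55 − 346 ≈ 48.55.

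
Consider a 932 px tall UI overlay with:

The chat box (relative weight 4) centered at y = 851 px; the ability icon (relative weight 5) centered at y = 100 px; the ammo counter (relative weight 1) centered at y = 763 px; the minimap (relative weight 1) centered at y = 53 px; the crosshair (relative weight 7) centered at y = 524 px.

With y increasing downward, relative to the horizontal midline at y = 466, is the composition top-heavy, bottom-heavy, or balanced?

balanced

Weights sum to 4 + 5 + 1 + 1 + 7 = 18.
y-moment: 4·851 + 5·100 + 1·763 + 1·53 + 7·524 = 8388; centroid 8388/18 ≈ 466.00.
466.00 = 466 exactly: balanced.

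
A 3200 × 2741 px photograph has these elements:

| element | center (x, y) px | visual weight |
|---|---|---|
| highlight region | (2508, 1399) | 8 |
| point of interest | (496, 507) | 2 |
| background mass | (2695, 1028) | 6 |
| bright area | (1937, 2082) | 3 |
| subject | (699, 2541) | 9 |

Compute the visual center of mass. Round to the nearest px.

(1762, 1696)

Weights sum to 8 + 2 + 6 + 3 + 9 = 28.
x-moment: 8·2508 + 2·496 + 6·2695 + 3·1937 + 9·699 = 49328; centroid 49328/28 ≈ 1761.71.
y-moment: 8·1399 + 2·507 + 6·1028 + 3·2082 + 9·2541 = 47489; centroid 47489/28 ≈ 1696.04.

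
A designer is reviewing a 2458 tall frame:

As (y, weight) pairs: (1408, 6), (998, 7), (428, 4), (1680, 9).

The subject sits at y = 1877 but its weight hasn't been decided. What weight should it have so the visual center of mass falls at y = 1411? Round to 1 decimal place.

w ≈ 9.5

Existing Σw = 26 (6 + 7 + 4 + 9); existing moment 6·1408 + 7·998 + 4·428 + 9·1680 = 32266.
For the centroid to hit 1411: (32266 + w·1877) / (26 + w) = 1411.
Rearranging, w·(1877 − 1411) = 1411·26 − 32266 = 4420, so w ≈ 4420/466 = 9.48.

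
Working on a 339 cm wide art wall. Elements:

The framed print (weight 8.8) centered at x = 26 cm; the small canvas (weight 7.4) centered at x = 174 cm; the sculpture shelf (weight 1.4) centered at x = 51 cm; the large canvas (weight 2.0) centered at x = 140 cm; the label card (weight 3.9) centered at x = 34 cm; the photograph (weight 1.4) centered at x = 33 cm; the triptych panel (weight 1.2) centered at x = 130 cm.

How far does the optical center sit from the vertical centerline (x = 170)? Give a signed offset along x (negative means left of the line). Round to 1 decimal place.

≈ -85.6 cm

Σw = 8.8 + 7.4 + 1.4 + 2.0 + 3.9 + 1.4 + 1.2 = 26.1.
x: (8.8·26 + 7.4·174 + 1.4·51 + 2.0·140 + 3.9·34 + 1.4·33 + 1.2·130) / 26.1 = 2202.6 / 26.1 ≈ 84.39
Difference: 84.39 − 170 ≈ -85.61.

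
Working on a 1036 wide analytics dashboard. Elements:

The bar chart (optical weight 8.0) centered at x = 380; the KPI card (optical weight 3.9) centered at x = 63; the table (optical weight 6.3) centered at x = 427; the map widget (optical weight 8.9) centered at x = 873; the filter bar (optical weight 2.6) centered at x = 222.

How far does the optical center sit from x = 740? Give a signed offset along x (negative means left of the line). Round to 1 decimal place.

≈ -257.8

Weights sum to 8.0 + 3.9 + 6.3 + 8.9 + 2.6 = 29.7.
x: (8.0·380 + 3.9·63 + 6.3·427 + 8.9·873 + 2.6·222) / 29.7 = 14322.7 / 29.7 ≈ 482.25
Offset from x = 740: 482.25 − 740 ≈ -257.75.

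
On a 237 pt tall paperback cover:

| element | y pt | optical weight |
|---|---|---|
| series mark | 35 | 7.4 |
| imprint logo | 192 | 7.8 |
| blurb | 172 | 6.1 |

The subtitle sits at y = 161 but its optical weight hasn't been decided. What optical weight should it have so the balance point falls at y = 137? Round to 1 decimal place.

Known weights sum to 7.4 + 7.8 + 6.1 = 21.3; their moment is 7.4·35 + 7.8·192 + 6.1·172 = 2805.8.
Set Σw·y/Σw = 137: (2805.8 + 161w) = 137·(21.3 + w).
So w = (137·21.3 − 2805.8)/(161 − 137) = 112.3/24 ≈ 4.68.

w ≈ 4.7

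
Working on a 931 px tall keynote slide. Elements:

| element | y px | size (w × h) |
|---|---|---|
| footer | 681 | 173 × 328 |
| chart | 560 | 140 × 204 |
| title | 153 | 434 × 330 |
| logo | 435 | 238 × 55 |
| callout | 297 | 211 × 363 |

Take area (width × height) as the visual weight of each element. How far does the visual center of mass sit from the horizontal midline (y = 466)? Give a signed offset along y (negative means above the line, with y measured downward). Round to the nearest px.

Areas → weights: footer 173·328 = 56744, chart 140·204 = 28560, title 434·330 = 143220, logo 238·55 = 13090, callout 211·363 = 76593; Σw = 318207.
Σw·y = 56744·681 + 28560·560 + 143220·153 + 13090·435 + 76593·297 = 104991195, so ȳ = 104991195/318207 ≈ 329.95.
Against y = 466, that's 329.95 − 466 = -136.05.

≈ -136 px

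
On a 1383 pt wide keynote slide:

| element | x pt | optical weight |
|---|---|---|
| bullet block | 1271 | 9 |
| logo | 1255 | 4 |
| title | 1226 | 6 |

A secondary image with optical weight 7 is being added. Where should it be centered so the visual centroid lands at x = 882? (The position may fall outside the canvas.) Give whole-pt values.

x ≈ -126

New total weight: (9 + 4 + 6) + 7 = 26.
x: need Σw·x = 26·882 = 22932. Existing = 9·1271 + 4·1255 + 6·1226 = 23815. Remainder -883 / 7 ≈ -126.14.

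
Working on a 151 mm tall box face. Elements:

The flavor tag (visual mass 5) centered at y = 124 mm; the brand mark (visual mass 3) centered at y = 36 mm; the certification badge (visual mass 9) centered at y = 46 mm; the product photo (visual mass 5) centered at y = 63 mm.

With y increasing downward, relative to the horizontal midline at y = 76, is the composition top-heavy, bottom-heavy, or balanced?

top-heavy

Total weight = 5 + 3 + 9 + 5 = 22.
y: (5·124 + 3·36 + 9·46 + 5·63) / 22 = 1457 / 22 ≈ 66.23
Since 66.2 is above (smaller y than) 76, the composition reads top-heavy.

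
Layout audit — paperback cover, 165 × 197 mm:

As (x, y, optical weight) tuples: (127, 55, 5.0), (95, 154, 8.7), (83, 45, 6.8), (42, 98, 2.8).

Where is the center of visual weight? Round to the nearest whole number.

Weights sum to 5.0 + 8.7 + 6.8 + 2.8 = 23.3.
x-moment: 5.0·127 + 8.7·95 + 6.8·83 + 2.8·42 = 2143.5; centroid 2143.5/23.3 ≈ 92.00.
y-moment: 5.0·55 + 8.7·154 + 6.8·45 + 2.8·98 = 2195.2; centroid 2195.2/23.3 ≈ 94.21.

(92, 94)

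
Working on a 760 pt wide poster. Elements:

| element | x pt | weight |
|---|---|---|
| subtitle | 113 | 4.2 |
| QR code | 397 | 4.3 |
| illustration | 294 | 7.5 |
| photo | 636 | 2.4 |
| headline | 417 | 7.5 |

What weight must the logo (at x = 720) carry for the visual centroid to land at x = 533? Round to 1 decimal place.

w ≈ 25.5

Fixed elements: Σw = 4.2 + 4.3 + 7.5 + 2.4 + 7.5 = 25.9, Σw·x = 4.2·113 + 4.3·397 + 7.5·294 + 2.4·636 + 7.5·417 = 9040.6.
Set Σw·x/Σw = 533: (9040.6 + 720w) = 533·(25.9 + w).
So w = (533·25.9 − 9040.6)/(720 − 533) = 4764.1/187 ≈ 25.48.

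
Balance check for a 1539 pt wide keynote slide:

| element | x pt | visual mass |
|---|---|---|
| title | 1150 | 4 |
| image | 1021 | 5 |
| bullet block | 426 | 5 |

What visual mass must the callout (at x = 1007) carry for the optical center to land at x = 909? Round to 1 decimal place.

Known weights sum to 4 + 5 + 5 = 14; their moment is 4·1150 + 5·1021 + 5·426 = 11835.
Balance at x = 909 requires (11835 + w·1007) / (14 + w) = 909.
Solving: w = (909·14 − 11835) / (1007 − 909) = 891 / 98 ≈ 9.09.

w ≈ 9.1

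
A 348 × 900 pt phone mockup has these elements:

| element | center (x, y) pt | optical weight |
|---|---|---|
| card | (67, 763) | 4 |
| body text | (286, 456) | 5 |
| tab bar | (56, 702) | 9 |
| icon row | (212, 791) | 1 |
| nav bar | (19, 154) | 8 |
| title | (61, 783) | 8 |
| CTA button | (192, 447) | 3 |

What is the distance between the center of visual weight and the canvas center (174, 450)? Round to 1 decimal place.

≈ 135.1 pt

Σw = 4 + 5 + 9 + 1 + 8 + 8 + 3 = 38.
x: moment 3630 / weight 38 ≈ 95.53
Σw·y = 21278; ȳ = 21278/38 ≈ 559.95.
From (174, 450): dx = -78.47, dy = 109.95, so the distance is √(dx²+dy²) ≈ 135.08.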